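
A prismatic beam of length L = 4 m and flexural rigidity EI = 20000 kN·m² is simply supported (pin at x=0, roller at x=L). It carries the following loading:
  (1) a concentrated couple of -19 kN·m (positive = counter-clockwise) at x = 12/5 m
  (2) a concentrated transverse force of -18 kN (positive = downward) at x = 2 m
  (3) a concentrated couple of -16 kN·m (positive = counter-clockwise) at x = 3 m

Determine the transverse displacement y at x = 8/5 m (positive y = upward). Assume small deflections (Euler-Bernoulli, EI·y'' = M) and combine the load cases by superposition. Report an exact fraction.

y(8/5) = 321/156250 m

Load 1 — applied couple M₀=-19 kN·m at a=12/5 m (b=L-a=8/5):
  y_1 = (M₀x³/(6L)+C₁x)/EI  [x≤a] with C₁=M₀(3b²-L²)/(6L)=494/75 = ((-19)·(8/5)³/(6·4)+(494/75)·(8/5))/20000 = 57/156250 m
Load 2 — point force P=-18 kN at a=2 m (b=L-a=2):
  y_2 = -Pbx(L²-b²-x²)/(6LEI)  [x≤a] = -(-18)·2·(8/5)·(4²-2²-(8/5)²)/(6·4·20000) = 177/156250 m
Load 3 — applied couple M₀=-16 kN·m at a=3 m (b=L-a=1):
  y_3 = (M₀x³/(6L)+C₁x)/EI  [x≤a] with C₁=M₀(3b²-L²)/(6L)=26/3 = ((-16)·(8/5)³/(6·4)+(26/3)·(8/5))/20000 = 87/156250 m
Superposition: y = Σ y_i = 321/156250 m ≈ 0.002054 m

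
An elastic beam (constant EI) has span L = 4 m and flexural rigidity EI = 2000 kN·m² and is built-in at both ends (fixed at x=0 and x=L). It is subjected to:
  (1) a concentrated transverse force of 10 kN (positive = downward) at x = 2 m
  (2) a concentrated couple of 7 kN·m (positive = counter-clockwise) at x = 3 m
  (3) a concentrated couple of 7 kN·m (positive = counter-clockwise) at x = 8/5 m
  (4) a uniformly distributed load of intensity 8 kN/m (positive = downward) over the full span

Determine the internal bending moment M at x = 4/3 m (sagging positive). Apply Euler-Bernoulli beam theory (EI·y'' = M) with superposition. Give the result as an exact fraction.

Load 1 — point force P=10 kN at a=2 m (b=L-a=2):
  M_1 = Pb²(3a+b)x/L³ - Pab²/L²  [x≤a] = 10·2²·(3·2+2)·(4/3)/4³ - 10·2·2²/4² = 5/3 kN·m
Load 2 — applied couple M₀=7 kN·m at a=3 m (b=L-a=1):
  M_2 = R_Ax - M_A  [x≤a] with R_A=63/32, M_A=35/16 = (63/32)·(4/3) - (35/16) = 7/16 kN·m
Load 3 — applied couple M₀=7 kN·m at a=8/5 m (b=L-a=12/5):
  M_3 = R_Ax - M_A  [x≤a] with R_A=63/25, M_A=21/25 = (63/25)·(4/3) - (21/25) = 63/25 kN·m
Load 4 — uniform load w=8 kN/m over full span:
  M_4 = wLx/2 - wL²/12 - wx²/2 = 8·4·(4/3)/2 - 8·4²/12 - 8·(4/3)²/2 = 32/9 kN·m
Superposition: M = Σ M_i = 29447/3600 kN·m ≈ 8.179722 kN·m

M(4/3) = 29447/3600 kN·m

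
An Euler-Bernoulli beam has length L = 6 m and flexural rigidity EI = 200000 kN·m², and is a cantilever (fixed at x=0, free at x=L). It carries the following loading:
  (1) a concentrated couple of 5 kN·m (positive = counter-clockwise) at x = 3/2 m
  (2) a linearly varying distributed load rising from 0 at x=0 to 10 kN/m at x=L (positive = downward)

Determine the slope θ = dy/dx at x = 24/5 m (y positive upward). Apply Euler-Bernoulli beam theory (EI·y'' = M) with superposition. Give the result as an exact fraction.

θ(24/5) = -64941/50000000 rad

Load 1 — applied couple M₀=5 kN·m at a=3/2 m (b=L-a=9/2):
  θ_1 = M₀a/EI  [x>a] = 5·(3/2)/200000 = 3/80000 rad
Load 2 — triangular load w₀=10 kN/m (0→w₀ over full span):
  θ_2 = (w₀Lx²/4-w₀L²x/3-w₀x⁴/(24L))/EI = (10·6·(24/5)²/4-10·6²·(24/5)/3-10·(24/5)⁴/(24·6))/200000 = -522/390625 rad
Superposition: θ = Σ θ_i = -64941/50000000 rad ≈ -0.001299 rad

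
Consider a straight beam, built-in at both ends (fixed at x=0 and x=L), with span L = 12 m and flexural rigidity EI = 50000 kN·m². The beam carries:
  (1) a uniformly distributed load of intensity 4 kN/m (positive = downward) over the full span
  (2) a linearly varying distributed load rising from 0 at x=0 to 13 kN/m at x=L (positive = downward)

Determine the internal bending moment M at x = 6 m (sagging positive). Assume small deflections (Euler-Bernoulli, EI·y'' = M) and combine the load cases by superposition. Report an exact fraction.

Load 1 — uniform load w=4 kN/m over full span:
  M_1 = wLx/2 - wL²/12 - wx²/2 = 4·12·6/2 - 4·12²/12 - 4·6²/2 = 24 kN·m
Load 2 — triangular load w₀=13 kN/m (0→w₀ over full span):
  M_2 = 3w₀Lx/20 - w₀L²/30 - w₀x³/(6L) = 3·13·12·6/20 - 13·12²/30 - 13·6³/(6·12) = 39 kN·m
Superposition: M = Σ M_i = 63 kN·m ≈ 63.000000 kN·m

M(6) = 63 kN·m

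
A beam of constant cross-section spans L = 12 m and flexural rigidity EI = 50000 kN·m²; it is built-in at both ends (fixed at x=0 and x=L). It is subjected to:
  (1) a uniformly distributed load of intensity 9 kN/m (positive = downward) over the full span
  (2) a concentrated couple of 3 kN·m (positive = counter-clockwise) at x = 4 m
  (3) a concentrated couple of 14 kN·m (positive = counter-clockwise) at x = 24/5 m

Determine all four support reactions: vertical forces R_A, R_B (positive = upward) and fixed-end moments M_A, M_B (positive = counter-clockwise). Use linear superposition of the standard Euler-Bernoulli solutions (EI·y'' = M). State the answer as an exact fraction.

R_A = 4201/75 kN, M_A = 2742/25 kN·m, R_B = 3899/75 kN, M_B = -2563/25 kN·m

Load 1 — uniform load w=9 kN/m over full span:
  R_A = wL/2 = 9·12/2 = 54 kN
  M_A = wL²/12 = 9·12²/12 = 108 kN·m
  R_B = wL/2 = 9·12/2 = 54 kN
  M_B = -wL²/12 = -9·12²/12 = -108 kN·m
Load 2 — applied couple M₀=3 kN·m at a=4 m (b=L-a=8):
  R_A = 6M₀ab/L³ = 6·3·4·8/12³ = 1/3 kN
  M_A = M₀b(2a-b)/L² = 3·8·(2·4-8)/12² = 0 kN·m
  R_B = -6M₀ab/L³ = -6·3·4·8/12³ = -1/3 kN
  M_B = M₀a(2b-a)/L² = 3·4·(2·8-4)/12² = 1 kN·m
Load 3 — applied couple M₀=14 kN·m at a=24/5 m (b=L-a=36/5):
  R_A = 6M₀ab/L³ = 6·14·(24/5)·(36/5)/12³ = 42/25 kN
  M_A = M₀b(2a-b)/L² = 14·(36/5)·(2·(24/5)-(36/5))/12² = 42/25 kN·m
  R_B = -6M₀ab/L³ = -6·14·(24/5)·(36/5)/12³ = -42/25 kN
  M_B = M₀a(2b-a)/L² = 14·(24/5)·(2·(36/5)-(24/5))/12² = 112/25 kN·m
Superposition: R_A = 4201/75 kN, M_A = 2742/25 kN·m, R_B = 3899/75 kN, M_B = -2563/25 kN·m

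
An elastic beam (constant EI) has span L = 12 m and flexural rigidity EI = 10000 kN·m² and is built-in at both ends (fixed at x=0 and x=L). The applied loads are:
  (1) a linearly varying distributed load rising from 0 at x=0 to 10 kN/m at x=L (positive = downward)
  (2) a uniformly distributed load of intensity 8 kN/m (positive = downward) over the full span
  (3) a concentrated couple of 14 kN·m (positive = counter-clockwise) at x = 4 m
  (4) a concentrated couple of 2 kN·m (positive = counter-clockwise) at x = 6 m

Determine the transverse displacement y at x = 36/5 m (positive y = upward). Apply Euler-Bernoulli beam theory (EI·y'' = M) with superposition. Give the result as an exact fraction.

Load 1 — triangular load w₀=10 kN/m (0→w₀ over full span):
  y_1 = -w₀x²(L-x)²(x+2L)/(120LEI) = -10·(36/5)²·(12-(36/5))²·((36/5)+2·12)/(120·12·10000) = -50544/1953125 m
Load 2 — uniform load w=8 kN/m over full span:
  y_2 = -wx²(L-x)²/(24EI) = -8·(36/5)²·(12-(36/5))²/(24·10000) = -15552/390625 m
Load 3 — applied couple M₀=14 kN·m at a=4 m (b=L-a=8):
  y_3 = (R_Ax³/6 - M_Ax²/2 - M₀(x-a)²/2)/EI  [x>a] with R_A=14/9, M_A=0 = ((14/9)·(36/5)³/6 - 0·(36/5)²/2 - 14·((36/5)-4)²/2)/10000 = 196/78125 m
Load 4 — applied couple M₀=2 kN·m at a=6 m (b=L-a=6):
  y_4 = (R_Ax³/6 - M_Ax²/2 - M₀(x-a)²/2)/EI  [x>a] with R_A=1/4, M_A=1/2 = ((1/4)·(36/5)³/6 - (1/2)·(36/5)²/2 - 2·((36/5)-6)²/2)/10000 = 9/78125 m
Superposition: y = Σ y_i = -123179/1953125 m ≈ -0.063068 m

y(36/5) = -123179/1953125 m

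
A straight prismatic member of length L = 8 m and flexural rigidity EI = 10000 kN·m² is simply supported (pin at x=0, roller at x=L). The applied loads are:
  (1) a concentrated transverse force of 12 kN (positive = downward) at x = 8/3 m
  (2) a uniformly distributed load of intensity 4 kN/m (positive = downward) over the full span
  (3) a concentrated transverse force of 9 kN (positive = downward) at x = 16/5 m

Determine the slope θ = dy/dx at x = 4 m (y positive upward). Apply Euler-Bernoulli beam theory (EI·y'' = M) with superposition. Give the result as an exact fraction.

θ(4) = 1979/2109375 rad

Load 1 — point force P=12 kN at a=8/3 m (b=L-a=16/3):
  θ_1 = -Pa(2L²-6Lx+3x²+a²)/(6LEI)  [x>a] = -12·(8/3)·(2·8²-6·8·4+3·4²+(8/3)²)/(6·8·10000) = 2/3375 rad
Load 2 — uniform load w=4 kN/m over full span:
  θ_2 = -w(L³-6Lx²+4x³)/(24EI) = -4·(8³-6·8·4²+4·4³)/(24·10000) = 0 rad
Load 3 — point force P=9 kN at a=16/5 m (b=L-a=24/5):
  θ_3 = -Pa(2L²-6Lx+3x²+a²)/(6LEI)  [x>a] = -9·(16/5)·(2·8²-6·8·4+3·4²+(16/5)²)/(6·8·10000) = 27/78125 rad
Superposition: θ = Σ θ_i = 1979/2109375 rad ≈ 0.000938 rad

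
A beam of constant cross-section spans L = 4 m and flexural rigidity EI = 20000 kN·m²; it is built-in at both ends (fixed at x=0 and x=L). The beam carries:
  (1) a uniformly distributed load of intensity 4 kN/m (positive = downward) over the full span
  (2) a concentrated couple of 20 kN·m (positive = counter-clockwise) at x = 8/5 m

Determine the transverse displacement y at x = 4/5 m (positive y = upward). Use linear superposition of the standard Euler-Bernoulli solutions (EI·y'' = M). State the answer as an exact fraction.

Load 1 — uniform load w=4 kN/m over full span:
  y_1 = -wx²(L-x)²/(24EI) = -4·(4/5)²·(4-(4/5))²/(24·20000) = -64/1171875 m
Load 2 — applied couple M₀=20 kN·m at a=8/5 m (b=L-a=12/5):
  y_2 = (R_Ax³/6 - M_Ax²/2)/EI  [x≤a] with R_A=36/5, M_A=12/5 = ((36/5)·(4/5)³/6 - (12/5)·(4/5)²/2)/20000 = -3/390625 m
Superposition: y = Σ y_i = -73/1171875 m ≈ -0.000062 m

y(4/5) = -73/1171875 m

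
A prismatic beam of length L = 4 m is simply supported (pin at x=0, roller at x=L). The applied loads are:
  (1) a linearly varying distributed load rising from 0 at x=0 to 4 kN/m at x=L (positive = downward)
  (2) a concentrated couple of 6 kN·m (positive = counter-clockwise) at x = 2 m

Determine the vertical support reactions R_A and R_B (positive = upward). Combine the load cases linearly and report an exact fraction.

R_A = 25/6 kN, R_B = 23/6 kN

Load 1 — triangular load w₀=4 kN/m (0→w₀ over full span):
  R_A = w₀L/6 = 4·4/6 = 8/3 kN
  R_B = w₀L/3 = 4·4/3 = 16/3 kN
Load 2 — applied couple M₀=6 kN·m at a=2 m (b=L-a=2):
  R_A = M₀/L = 6/4 = 3/2 kN
  R_B = -M₀/L = -6/4 = -3/2 kN
Superposition: R_A = 25/6 kN, R_B = 23/6 kN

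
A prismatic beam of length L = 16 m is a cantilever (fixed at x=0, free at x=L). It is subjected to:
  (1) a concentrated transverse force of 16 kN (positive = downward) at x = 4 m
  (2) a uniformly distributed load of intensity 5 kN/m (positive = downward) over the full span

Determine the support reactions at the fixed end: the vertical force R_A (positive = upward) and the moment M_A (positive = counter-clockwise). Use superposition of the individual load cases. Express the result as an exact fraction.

Load 1 — point force P=16 kN at a=4 m (b=L-a=12):
  R_A = P = 16 kN
  M_A = Pa = 16·4 = 64 kN·m
Load 2 — uniform load w=5 kN/m over full span:
  R_A = wL = 5·16 = 80 kN
  M_A = wL²/2 = 5·16²/2 = 640 kN·m
Superposition: R_A = 96 kN, M_A = 704 kN·m

R_A = 96 kN, M_A = 704 kN·m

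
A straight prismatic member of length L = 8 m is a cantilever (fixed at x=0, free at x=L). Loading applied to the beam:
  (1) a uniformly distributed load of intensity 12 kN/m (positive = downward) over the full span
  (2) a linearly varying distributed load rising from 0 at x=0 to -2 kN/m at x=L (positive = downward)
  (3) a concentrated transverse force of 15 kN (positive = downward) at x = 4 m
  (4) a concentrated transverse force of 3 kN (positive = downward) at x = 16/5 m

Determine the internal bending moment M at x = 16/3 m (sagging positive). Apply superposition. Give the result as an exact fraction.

Load 1 — uniform load w=12 kN/m over full span:
  M_1 = -w(L-x)²/2 = -12·(8-(16/3))²/2 = -128/3 kN·m
Load 2 — triangular load w₀=-2 kN/m (0→w₀ over full span):
  M_2 = w₀Lx/2 - w₀L²/3 - w₀x³/(6L) = (-2)·8·(16/3)/2 - (-2)·8²/3 - (-2)·(16/3)³/(6·8) = 512/81 kN·m
Load 3 — point force P=15 kN at a=4 m (b=L-a=4):
  M_3 = 0  [x>a] = 0 kN·m
Load 4 — point force P=3 kN at a=16/5 m (b=L-a=24/5):
  M_4 = 0  [x>a] = 0 kN·m
Superposition: M = Σ M_i = -2944/81 kN·m ≈ -36.345679 kN·m

M(16/3) = -2944/81 kN·m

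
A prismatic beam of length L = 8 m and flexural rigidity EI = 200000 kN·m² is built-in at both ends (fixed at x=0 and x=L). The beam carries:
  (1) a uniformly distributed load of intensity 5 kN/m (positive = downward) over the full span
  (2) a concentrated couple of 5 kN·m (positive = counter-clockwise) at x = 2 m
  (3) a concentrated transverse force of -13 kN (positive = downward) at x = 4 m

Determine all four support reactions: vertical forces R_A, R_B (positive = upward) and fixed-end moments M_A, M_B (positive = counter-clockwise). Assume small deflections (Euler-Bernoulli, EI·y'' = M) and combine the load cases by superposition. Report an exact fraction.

Load 1 — uniform load w=5 kN/m over full span:
  R_A = wL/2 = 5·8/2 = 20 kN
  M_A = wL²/12 = 5·8²/12 = 80/3 kN·m
  R_B = wL/2 = 5·8/2 = 20 kN
  M_B = -wL²/12 = -5·8²/12 = -80/3 kN·m
Load 2 — applied couple M₀=5 kN·m at a=2 m (b=L-a=6):
  R_A = 6M₀ab/L³ = 6·5·2·6/8³ = 45/64 kN
  M_A = M₀b(2a-b)/L² = 5·6·(2·2-6)/8² = -15/16 kN·m
  R_B = -6M₀ab/L³ = -6·5·2·6/8³ = -45/64 kN
  M_B = M₀a(2b-a)/L² = 5·2·(2·6-2)/8² = 25/16 kN·m
Load 3 — point force P=-13 kN at a=4 m (b=L-a=4):
  R_A = Pb²(3a+b)/L³ = (-13)·4²·(3·4+4)/8³ = -13/2 kN
  M_A = Pab²/L² = (-13)·4·4²/8² = -13 kN·m
  R_B = Pa²(a+3b)/L³ = (-13)·4²·(4+3·4)/8³ = -13/2 kN
  M_B = -Pa²b/L² = -(-13)·4²·4/8² = 13 kN·m
Superposition: R_A = 909/64 kN, M_A = 611/48 kN·m, R_B = 819/64 kN, M_B = -581/48 kN·m

R_A = 909/64 kN, M_A = 611/48 kN·m, R_B = 819/64 kN, M_B = -581/48 kN·m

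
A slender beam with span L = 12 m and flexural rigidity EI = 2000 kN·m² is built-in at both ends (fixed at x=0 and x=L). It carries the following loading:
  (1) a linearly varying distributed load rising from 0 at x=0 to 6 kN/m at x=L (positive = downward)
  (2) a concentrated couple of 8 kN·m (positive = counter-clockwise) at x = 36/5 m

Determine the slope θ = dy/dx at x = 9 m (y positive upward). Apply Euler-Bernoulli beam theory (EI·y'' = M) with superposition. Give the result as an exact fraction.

Load 1 — triangular load w₀=6 kN/m (0→w₀ over full span):
  θ_1 = -w₀(2x(L-x)(L-2x)(x+2L)+x²(L-x)²)/(120LEI) = -6·(2·9·(12-9)·(12-2·9)·(9+2·12)+9²·(12-9)²)/(120·12·2000) = 3321/160000 rad
Load 2 — applied couple M₀=8 kN·m at a=36/5 m (b=L-a=24/5):
  θ_2 = (R_Ax²/2 - M_Ax - M₀(x-a))/EI  [x>a] with R_A=24/25, M_A=64/25 = ((24/25)·9²/2 - (64/25)·9 - 8·(9-(36/5)))/2000 = 9/12500 rad
Superposition: θ = Σ θ_i = 17181/800000 rad ≈ 0.021476 rad

θ(9) = 17181/800000 rad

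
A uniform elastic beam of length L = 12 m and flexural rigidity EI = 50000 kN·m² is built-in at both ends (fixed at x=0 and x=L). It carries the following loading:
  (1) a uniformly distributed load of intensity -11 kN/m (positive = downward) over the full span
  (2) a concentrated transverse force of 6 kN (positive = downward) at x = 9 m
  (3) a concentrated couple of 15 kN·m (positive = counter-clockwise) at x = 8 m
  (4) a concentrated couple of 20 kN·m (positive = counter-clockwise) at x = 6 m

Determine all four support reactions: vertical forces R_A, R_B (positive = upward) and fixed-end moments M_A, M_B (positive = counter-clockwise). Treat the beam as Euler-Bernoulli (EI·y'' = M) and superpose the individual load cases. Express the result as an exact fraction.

Load 1 — uniform load w=-11 kN/m over full span:
  R_A = wL/2 = (-11)·12/2 = -66 kN
  M_A = wL²/12 = (-11)·12²/12 = -132 kN·m
  R_B = wL/2 = (-11)·12/2 = -66 kN
  M_B = -wL²/12 = -(-11)·12²/12 = 132 kN·m
Load 2 — point force P=6 kN at a=9 m (b=L-a=3):
  R_A = Pb²(3a+b)/L³ = 6·3²·(3·9+3)/12³ = 15/16 kN
  M_A = Pab²/L² = 6·9·3²/12² = 27/8 kN·m
  R_B = Pa²(a+3b)/L³ = 6·9²·(9+3·3)/12³ = 81/16 kN
  M_B = -Pa²b/L² = -6·9²·3/12² = -81/8 kN·m
Load 3 — applied couple M₀=15 kN·m at a=8 m (b=L-a=4):
  R_A = 6M₀ab/L³ = 6·15·8·4/12³ = 5/3 kN
  M_A = M₀b(2a-b)/L² = 15·4·(2·8-4)/12² = 5 kN·m
  R_B = -6M₀ab/L³ = -6·15·8·4/12³ = -5/3 kN
  M_B = M₀a(2b-a)/L² = 15·8·(2·4-8)/12² = 0 kN·m
Load 4 — applied couple M₀=20 kN·m at a=6 m (b=L-a=6):
  R_A = 6M₀ab/L³ = 6·20·6·6/12³ = 5/2 kN
  M_A = M₀b(2a-b)/L² = 20·6·(2·6-6)/12² = 5 kN·m
  R_B = -6M₀ab/L³ = -6·20·6·6/12³ = -5/2 kN
  M_B = M₀a(2b-a)/L² = 20·6·(2·6-6)/12² = 5 kN·m
Superposition: R_A = -2923/48 kN, M_A = -949/8 kN·m, R_B = -3125/48 kN, M_B = 1015/8 kN·m

R_A = -2923/48 kN, M_A = -949/8 kN·m, R_B = -3125/48 kN, M_B = 1015/8 kN·m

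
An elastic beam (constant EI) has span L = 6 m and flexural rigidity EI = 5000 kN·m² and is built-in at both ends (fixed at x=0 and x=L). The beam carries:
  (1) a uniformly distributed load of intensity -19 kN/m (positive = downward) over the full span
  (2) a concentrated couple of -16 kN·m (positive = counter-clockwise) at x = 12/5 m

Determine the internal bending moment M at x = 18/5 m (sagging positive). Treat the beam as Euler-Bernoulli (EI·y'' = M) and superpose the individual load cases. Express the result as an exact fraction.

Load 1 — uniform load w=-19 kN/m over full span:
  M_1 = wLx/2 - wL²/12 - wx²/2 = (-19)·6·(18/5)/2 - (-19)·6²/12 - (-19)·(18/5)²/2 = -627/25 kN·m
Load 2 — applied couple M₀=-16 kN·m at a=12/5 m (b=L-a=18/5):
  M_2 = R_Ax - M_A - M₀  [x>a] with R_A=-96/25, M_A=-48/25 = (-96/25)·(18/5) - (-48/25) - (-16) = 512/125 kN·m
Superposition: M = Σ M_i = -2623/125 kN·m ≈ -20.984000 kN·m

M(18/5) = -2623/125 kN·m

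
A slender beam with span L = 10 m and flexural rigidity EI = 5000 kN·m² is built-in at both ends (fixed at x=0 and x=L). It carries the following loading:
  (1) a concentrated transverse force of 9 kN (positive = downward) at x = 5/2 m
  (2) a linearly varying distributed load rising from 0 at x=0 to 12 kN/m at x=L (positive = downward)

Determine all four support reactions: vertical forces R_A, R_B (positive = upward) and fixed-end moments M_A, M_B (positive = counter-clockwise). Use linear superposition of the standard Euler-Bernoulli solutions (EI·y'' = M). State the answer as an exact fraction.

R_A = 819/32 kN, M_A = 1685/32 kN·m, R_B = 1389/32 kN, M_B = -2055/32 kN·m

Load 1 — point force P=9 kN at a=5/2 m (b=L-a=15/2):
  R_A = Pb²(3a+b)/L³ = 9·(15/2)²·(3·(5/2)+(15/2))/10³ = 243/32 kN
  M_A = Pab²/L² = 9·(5/2)·(15/2)²/10² = 405/32 kN·m
  R_B = Pa²(a+3b)/L³ = 9·(5/2)²·((5/2)+3·(15/2))/10³ = 45/32 kN
  M_B = -Pa²b/L² = -9·(5/2)²·(15/2)/10² = -135/32 kN·m
Load 2 — triangular load w₀=12 kN/m (0→w₀ over full span):
  R_A = 3w₀L/20 = 3·12·10/20 = 18 kN
  M_A = w₀L²/30 = 12·10²/30 = 40 kN·m
  R_B = 7w₀L/20 = 7·12·10/20 = 42 kN
  M_B = -w₀L²/20 = -12·10²/20 = -60 kN·m
Superposition: R_A = 819/32 kN, M_A = 1685/32 kN·m, R_B = 1389/32 kN, M_B = -2055/32 kN·m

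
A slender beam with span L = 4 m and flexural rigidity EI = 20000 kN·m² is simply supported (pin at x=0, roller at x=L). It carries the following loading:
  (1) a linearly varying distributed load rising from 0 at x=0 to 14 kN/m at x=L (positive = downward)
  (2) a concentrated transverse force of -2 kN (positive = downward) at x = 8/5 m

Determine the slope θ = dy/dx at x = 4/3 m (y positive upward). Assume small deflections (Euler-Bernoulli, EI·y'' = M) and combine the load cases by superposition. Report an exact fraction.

Load 1 — triangular load w₀=14 kN/m (0→w₀ over full span):
  θ_1 = -w₀(7L⁴-30L²x²+15x⁴)/(360LEI) = -14·(7·4⁴-30·4²·(4/3)²+15·(4/3)⁴)/(360·4·20000) = -364/759375 rad
Load 2 — point force P=-2 kN at a=8/5 m (b=L-a=12/5):
  θ_2 = -Pb(L²-b²-3x²)/(6LEI)  [x≤a] = -(-2)·(12/5)·(4²-(12/5)²-3·(4/3)²)/(6·4·20000) = 23/468750 rad
Superposition: θ = Σ θ_i = -16337/37968750 rad ≈ -0.000430 rad

θ(4/3) = -16337/37968750 rad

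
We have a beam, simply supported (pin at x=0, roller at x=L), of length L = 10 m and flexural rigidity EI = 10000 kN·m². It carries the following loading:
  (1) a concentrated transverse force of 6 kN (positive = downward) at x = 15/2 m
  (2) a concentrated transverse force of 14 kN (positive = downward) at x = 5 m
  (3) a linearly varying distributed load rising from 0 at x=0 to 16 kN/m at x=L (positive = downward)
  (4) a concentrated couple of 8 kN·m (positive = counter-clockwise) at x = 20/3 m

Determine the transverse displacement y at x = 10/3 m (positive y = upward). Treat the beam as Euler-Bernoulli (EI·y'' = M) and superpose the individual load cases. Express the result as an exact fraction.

Load 1 — point force P=6 kN at a=15/2 m (b=L-a=5/2):
  y_1 = -Pbx(L²-b²-x²)/(6LEI)  [x≤a] = -6·(5/2)·(10/3)·(10²-(5/2)²-(10/3)²)/(6·10·10000) = -119/17280 m
Load 2 — point force P=14 kN at a=5 m (b=L-a=5):
  y_2 = -Pbx(L²-b²-x²)/(6LEI)  [x≤a] = -14·5·(10/3)·(10²-5²-(10/3)²)/(6·10·10000) = -161/6480 m
Load 3 — triangular load w₀=16 kN/m (0→w₀ over full span):
  y_3 = -w₀x(7L⁴-10L²x²+3x⁴)/(360LEI) = -16·(10/3)·(7·10⁴-10·10²·(10/3)²+3·(10/3)⁴)/(360·10·10000) = -64/729 m
Load 4 — applied couple M₀=8 kN·m at a=20/3 m (b=L-a=10/3):
  y_4 = (M₀x³/(6L)+C₁x)/EI  [x≤a] with C₁=M₀(3b²-L²)/(6L)=-80/9 = (8·(10/3)³/(6·10)+(-80/9)·(10/3))/10000 = -1/405 m
Superposition: y = Σ y_i = -56917/466560 m ≈ -0.121993 m

y(10/3) = -56917/466560 m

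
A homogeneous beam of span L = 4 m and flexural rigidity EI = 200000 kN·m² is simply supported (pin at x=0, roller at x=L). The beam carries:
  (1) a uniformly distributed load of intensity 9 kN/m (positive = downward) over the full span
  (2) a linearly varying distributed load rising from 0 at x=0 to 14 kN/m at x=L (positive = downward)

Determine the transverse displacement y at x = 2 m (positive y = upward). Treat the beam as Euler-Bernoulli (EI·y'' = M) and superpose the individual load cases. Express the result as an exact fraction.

y(2) = -1/3750 m

Load 1 — uniform load w=9 kN/m over full span:
  y_1 = -wx(L³-2Lx²+x³)/(24EI) = -9·2·(4³-2·4·2²+2³)/(24·200000) = -3/20000 m
Load 2 — triangular load w₀=14 kN/m (0→w₀ over full span):
  y_2 = -w₀x(7L⁴-10L²x²+3x⁴)/(360LEI) = -14·2·(7·4⁴-10·4²·2²+3·2⁴)/(360·4·200000) = -7/60000 m
Superposition: y = Σ y_i = -1/3750 m ≈ -0.000267 m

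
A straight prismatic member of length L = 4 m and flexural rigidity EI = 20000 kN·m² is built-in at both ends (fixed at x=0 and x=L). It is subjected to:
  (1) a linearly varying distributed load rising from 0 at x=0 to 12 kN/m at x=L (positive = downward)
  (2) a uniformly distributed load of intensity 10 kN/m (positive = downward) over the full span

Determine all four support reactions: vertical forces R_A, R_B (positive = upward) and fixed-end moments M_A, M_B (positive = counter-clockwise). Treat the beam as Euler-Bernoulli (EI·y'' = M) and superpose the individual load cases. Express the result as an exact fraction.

Load 1 — triangular load w₀=12 kN/m (0→w₀ over full span):
  R_A = 3w₀L/20 = 3·12·4/20 = 36/5 kN
  M_A = w₀L²/30 = 12·4²/30 = 32/5 kN·m
  R_B = 7w₀L/20 = 7·12·4/20 = 84/5 kN
  M_B = -w₀L²/20 = -12·4²/20 = -48/5 kN·m
Load 2 — uniform load w=10 kN/m over full span:
  R_A = wL/2 = 10·4/2 = 20 kN
  M_A = wL²/12 = 10·4²/12 = 40/3 kN·m
  R_B = wL/2 = 10·4/2 = 20 kN
  M_B = -wL²/12 = -10·4²/12 = -40/3 kN·m
Superposition: R_A = 136/5 kN, M_A = 296/15 kN·m, R_B = 184/5 kN, M_B = -344/15 kN·m

R_A = 136/5 kN, M_A = 296/15 kN·m, R_B = 184/5 kN, M_B = -344/15 kN·m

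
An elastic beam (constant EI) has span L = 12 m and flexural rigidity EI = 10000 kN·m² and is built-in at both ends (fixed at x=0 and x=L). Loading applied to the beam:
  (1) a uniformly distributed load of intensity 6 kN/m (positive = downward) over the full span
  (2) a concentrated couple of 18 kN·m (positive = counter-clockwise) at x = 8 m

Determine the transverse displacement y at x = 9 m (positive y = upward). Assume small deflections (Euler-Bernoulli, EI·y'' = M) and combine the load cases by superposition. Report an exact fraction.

y(9) = -153/8000 m

Load 1 — uniform load w=6 kN/m over full span:
  y_1 = -wx²(L-x)²/(24EI) = -6·9²·(12-9)²/(24·10000) = -729/40000 m
Load 2 — applied couple M₀=18 kN·m at a=8 m (b=L-a=4):
  y_2 = (R_Ax³/6 - M_Ax²/2 - M₀(x-a)²/2)/EI  [x>a] with R_A=2, M_A=6 = (2·9³/6 - 6·9²/2 - 18·(9-8)²/2)/10000 = -9/10000 m
Superposition: y = Σ y_i = -153/8000 m ≈ -0.019125 m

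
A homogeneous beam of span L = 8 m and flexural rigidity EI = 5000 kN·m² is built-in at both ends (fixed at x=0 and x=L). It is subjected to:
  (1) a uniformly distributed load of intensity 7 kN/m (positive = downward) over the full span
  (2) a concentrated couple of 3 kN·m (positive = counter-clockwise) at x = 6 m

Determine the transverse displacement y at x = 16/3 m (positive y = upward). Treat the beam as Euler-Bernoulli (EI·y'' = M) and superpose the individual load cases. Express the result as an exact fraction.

Load 1 — uniform load w=7 kN/m over full span:
  y_1 = -wx²(L-x)²/(24EI) = -7·(16/3)²·(8-(16/3))²/(24·5000) = -1792/151875 m
Load 2 — applied couple M₀=3 kN·m at a=6 m (b=L-a=2):
  y_2 = (R_Ax³/6 - M_Ax²/2)/EI  [x≤a] with R_A=27/64, M_A=15/16 = ((27/64)·(16/3)³/6 - (15/16)·(16/3)²/2)/5000 = -1/1875 m
Superposition: y = Σ y_i = -1873/151875 m ≈ -0.012333 m

y(16/3) = -1873/151875 m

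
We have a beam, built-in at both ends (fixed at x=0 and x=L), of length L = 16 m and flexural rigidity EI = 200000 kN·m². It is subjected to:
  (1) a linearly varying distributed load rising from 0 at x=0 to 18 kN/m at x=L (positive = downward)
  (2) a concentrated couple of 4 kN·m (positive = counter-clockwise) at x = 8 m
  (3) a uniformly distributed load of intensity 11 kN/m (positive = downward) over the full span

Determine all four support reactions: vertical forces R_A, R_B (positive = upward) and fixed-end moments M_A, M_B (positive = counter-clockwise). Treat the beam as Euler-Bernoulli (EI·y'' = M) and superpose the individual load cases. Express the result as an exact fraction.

R_A = 5263/40 kN, M_A = 5839/15 kN·m, R_B = 7537/40 kN, M_B = -6961/15 kN·m

Load 1 — triangular load w₀=18 kN/m (0→w₀ over full span):
  R_A = 3w₀L/20 = 3·18·16/20 = 216/5 kN
  M_A = w₀L²/30 = 18·16²/30 = 768/5 kN·m
  R_B = 7w₀L/20 = 7·18·16/20 = 504/5 kN
  M_B = -w₀L²/20 = -18·16²/20 = -1152/5 kN·m
Load 2 — applied couple M₀=4 kN·m at a=8 m (b=L-a=8):
  R_A = 6M₀ab/L³ = 6·4·8·8/16³ = 3/8 kN
  M_A = M₀b(2a-b)/L² = 4·8·(2·8-8)/16² = 1 kN·m
  R_B = -6M₀ab/L³ = -6·4·8·8/16³ = -3/8 kN
  M_B = M₀a(2b-a)/L² = 4·8·(2·8-8)/16² = 1 kN·m
Load 3 — uniform load w=11 kN/m over full span:
  R_A = wL/2 = 11·16/2 = 88 kN
  M_A = wL²/12 = 11·16²/12 = 704/3 kN·m
  R_B = wL/2 = 11·16/2 = 88 kN
  M_B = -wL²/12 = -11·16²/12 = -704/3 kN·m
Superposition: R_A = 5263/40 kN, M_A = 5839/15 kN·m, R_B = 7537/40 kN, M_B = -6961/15 kN·m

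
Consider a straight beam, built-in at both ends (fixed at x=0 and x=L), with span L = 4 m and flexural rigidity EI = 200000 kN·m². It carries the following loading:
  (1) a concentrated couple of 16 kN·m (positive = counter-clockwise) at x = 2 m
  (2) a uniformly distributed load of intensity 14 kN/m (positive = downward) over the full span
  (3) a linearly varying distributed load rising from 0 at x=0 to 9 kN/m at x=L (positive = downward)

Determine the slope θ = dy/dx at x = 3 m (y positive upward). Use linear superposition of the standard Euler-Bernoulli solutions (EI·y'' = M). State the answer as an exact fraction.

Load 1 — applied couple M₀=16 kN·m at a=2 m (b=L-a=2):
  θ_1 = (R_Ax²/2 - M_Ax - M₀(x-a))/EI  [x>a] with R_A=6, M_A=4 = (6·3²/2 - 4·3 - 16·(3-2))/200000 = -1/200000 rad
Load 2 — uniform load w=14 kN/m over full span:
  θ_2 = -wx(L-x)(L-2x)/(12EI) = -14·3·(4-3)·(4-2·3)/(12·200000) = 7/200000 rad
Load 3 — triangular load w₀=9 kN/m (0→w₀ over full span):
  θ_3 = -w₀(2x(L-x)(L-2x)(x+2L)+x²(L-x)²)/(120LEI) = -9·(2·3·(4-3)·(4-2·3)·(3+2·4)+3²·(4-3)²)/(120·4·200000) = 369/32000000 rad
Superposition: θ = Σ θ_i = 1329/32000000 rad ≈ 0.000042 rad

θ(3) = 1329/32000000 rad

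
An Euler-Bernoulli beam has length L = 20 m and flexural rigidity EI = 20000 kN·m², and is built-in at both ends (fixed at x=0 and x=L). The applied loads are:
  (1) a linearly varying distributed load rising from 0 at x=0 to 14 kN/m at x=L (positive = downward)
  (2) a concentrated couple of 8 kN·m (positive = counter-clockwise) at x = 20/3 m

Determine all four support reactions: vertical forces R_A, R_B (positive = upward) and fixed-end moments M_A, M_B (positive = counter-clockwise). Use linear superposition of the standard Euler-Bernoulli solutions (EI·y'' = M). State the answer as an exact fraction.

R_A = 638/15 kN, M_A = 560/3 kN·m, R_B = 1462/15 kN, M_B = -832/3 kN·m

Load 1 — triangular load w₀=14 kN/m (0→w₀ over full span):
  R_A = 3w₀L/20 = 3·14·20/20 = 42 kN
  M_A = w₀L²/30 = 14·20²/30 = 560/3 kN·m
  R_B = 7w₀L/20 = 7·14·20/20 = 98 kN
  M_B = -w₀L²/20 = -14·20²/20 = -280 kN·m
Load 2 — applied couple M₀=8 kN·m at a=20/3 m (b=L-a=40/3):
  R_A = 6M₀ab/L³ = 6·8·(20/3)·(40/3)/20³ = 8/15 kN
  M_A = M₀b(2a-b)/L² = 8·(40/3)·(2·(20/3)-(40/3))/20² = 0 kN·m
  R_B = -6M₀ab/L³ = -6·8·(20/3)·(40/3)/20³ = -8/15 kN
  M_B = M₀a(2b-a)/L² = 8·(20/3)·(2·(40/3)-(20/3))/20² = 8/3 kN·m
Superposition: R_A = 638/15 kN, M_A = 560/3 kN·m, R_B = 1462/15 kN, M_B = -832/3 kN·m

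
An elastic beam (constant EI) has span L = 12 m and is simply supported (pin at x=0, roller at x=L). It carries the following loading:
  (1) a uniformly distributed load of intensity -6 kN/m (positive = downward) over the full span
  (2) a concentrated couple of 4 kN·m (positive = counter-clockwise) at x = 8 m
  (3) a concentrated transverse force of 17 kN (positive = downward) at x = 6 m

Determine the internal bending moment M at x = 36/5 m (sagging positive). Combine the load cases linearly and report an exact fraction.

Load 1 — uniform load w=-6 kN/m over full span:
  M_1 = wx(L-x)/2 = (-6)·(36/5)·(12-(36/5))/2 = -2592/25 kN·m
Load 2 — applied couple M₀=4 kN·m at a=8 m (b=L-a=4):
  M_2 = M₀x/L  [x≤a] = 4·(36/5)/12 = 12/5 kN·m
Load 3 — point force P=17 kN at a=6 m (b=L-a=6):
  M_3 = Pa(L-x)/L  [x>a] = 17·6·(12-(36/5))/12 = 204/5 kN·m
Superposition: M = Σ M_i = -1512/25 kN·m ≈ -60.480000 kN·m

M(36/5) = -1512/25 kN·m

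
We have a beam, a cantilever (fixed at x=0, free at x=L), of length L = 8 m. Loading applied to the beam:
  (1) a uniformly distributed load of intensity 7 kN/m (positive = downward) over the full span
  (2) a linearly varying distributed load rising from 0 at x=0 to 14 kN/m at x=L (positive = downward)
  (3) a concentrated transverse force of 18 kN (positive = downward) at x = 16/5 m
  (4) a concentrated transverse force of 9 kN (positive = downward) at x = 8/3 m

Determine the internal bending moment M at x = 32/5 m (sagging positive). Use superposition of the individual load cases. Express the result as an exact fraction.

Load 1 — uniform load w=7 kN/m over full span:
  M_1 = -w(L-x)²/2 = -7·(8-(32/5))²/2 = -224/25 kN·m
Load 2 — triangular load w₀=14 kN/m (0→w₀ over full span):
  M_2 = w₀Lx/2 - w₀L²/3 - w₀x³/(6L) = 14·8·(32/5)/2 - 14·8²/3 - 14·(32/5)³/(6·8) = -6272/375 kN·m
Load 3 — point force P=18 kN at a=16/5 m (b=L-a=24/5):
  M_3 = 0  [x>a] = 0 kN·m
Load 4 — point force P=9 kN at a=8/3 m (b=L-a=16/3):
  M_4 = 0  [x>a] = 0 kN·m
Superposition: M = Σ M_i = -9632/375 kN·m ≈ -25.685333 kN·m

M(32/5) = -9632/375 kN·m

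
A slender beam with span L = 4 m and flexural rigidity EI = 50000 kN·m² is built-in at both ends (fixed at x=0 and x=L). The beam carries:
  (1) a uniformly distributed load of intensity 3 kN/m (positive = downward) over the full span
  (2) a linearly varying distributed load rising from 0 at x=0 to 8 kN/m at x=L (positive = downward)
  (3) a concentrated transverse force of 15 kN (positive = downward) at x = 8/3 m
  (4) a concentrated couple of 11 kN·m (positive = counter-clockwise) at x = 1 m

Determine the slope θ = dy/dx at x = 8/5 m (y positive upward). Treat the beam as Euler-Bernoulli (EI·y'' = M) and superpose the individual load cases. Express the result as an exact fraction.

θ(8/5) = -13013/187500000 rad

Load 1 — uniform load w=3 kN/m over full span:
  θ_1 = -wx(L-x)(L-2x)/(12EI) = -3·(8/5)·(4-(8/5))·(4-2·(8/5))/(12·50000) = -6/390625 rad
Load 2 — triangular load w₀=8 kN/m (0→w₀ over full span):
  θ_2 = -w₀(2x(L-x)(L-2x)(x+2L)+x²(L-x)²)/(120LEI) = -8·(2·(8/5)·(4-(8/5))·(4-2·(8/5))·((8/5)+2·4)+(8/5)²·(4-(8/5))²)/(120·4·50000) = -48/1953125 rad
Load 3 — point force P=15 kN at a=8/3 m (b=L-a=4/3):
  θ_3 = -Pb²x(2aL-(3a+b)x)/(2L³EI)  [x≤a] = -15·(4/3)²·(8/5)·(2·(8/3)·4-(3·(8/3)+(4/3))·(8/5))/(2·4³·50000) = -2/46875 rad
Load 4 — applied couple M₀=11 kN·m at a=1 m (b=L-a=3):
  θ_4 = (R_Ax²/2 - M_Ax - M₀(x-a))/EI  [x>a] with R_A=99/32, M_A=-33/16 = ((99/32)·(8/5)²/2 - (-33/16)·(8/5) - 11·((8/5)-1))/50000 = 33/2500000 rad
Superposition: θ = Σ θ_i = -13013/187500000 rad ≈ -0.000069 rad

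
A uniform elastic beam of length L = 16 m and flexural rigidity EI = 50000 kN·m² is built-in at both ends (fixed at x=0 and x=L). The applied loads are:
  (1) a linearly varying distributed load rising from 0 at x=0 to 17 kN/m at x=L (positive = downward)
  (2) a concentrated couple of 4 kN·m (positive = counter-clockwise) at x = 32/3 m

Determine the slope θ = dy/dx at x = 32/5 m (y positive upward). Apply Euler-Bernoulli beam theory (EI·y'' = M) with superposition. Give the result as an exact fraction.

θ(32/5) = -19784/5859375 rad

Load 1 — triangular load w₀=17 kN/m (0→w₀ over full span):
  θ_1 = -w₀(2x(L-x)(L-2x)(x+2L)+x²(L-x)²)/(120LEI) = -17·(2·(32/5)·(16-(32/5))·(16-2·(32/5))·((32/5)+2·16)+(32/5)²·(16-(32/5))²)/(120·16·50000) = -6528/1953125 rad
Load 2 — applied couple M₀=4 kN·m at a=32/3 m (b=L-a=16/3):
  θ_2 = (R_Ax²/2 - M_Ax)/EI  [x≤a] with R_A=1/3, M_A=4/3 = ((1/3)·(32/5)²/2 - (4/3)·(32/5))/50000 = -8/234375 rad
Superposition: θ = Σ θ_i = -19784/5859375 rad ≈ -0.003376 rad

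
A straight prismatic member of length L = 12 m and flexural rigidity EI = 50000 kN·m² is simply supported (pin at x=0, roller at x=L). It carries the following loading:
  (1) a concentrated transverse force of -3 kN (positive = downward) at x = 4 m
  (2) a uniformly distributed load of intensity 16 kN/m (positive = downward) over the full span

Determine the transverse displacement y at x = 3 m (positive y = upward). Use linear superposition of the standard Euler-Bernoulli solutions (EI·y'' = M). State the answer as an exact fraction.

y(3) = -3007/50000 m

Load 1 — point force P=-3 kN at a=4 m (b=L-a=8):
  y_1 = -Pbx(L²-b²-x²)/(6LEI)  [x≤a] = -(-3)·8·3·(12²-8²-3²)/(6·12·50000) = 71/50000 m
Load 2 — uniform load w=16 kN/m over full span:
  y_2 = -wx(L³-2Lx²+x³)/(24EI) = -16·3·(12³-2·12·3²+3³)/(24·50000) = -1539/25000 m
Superposition: y = Σ y_i = -3007/50000 m ≈ -0.060140 m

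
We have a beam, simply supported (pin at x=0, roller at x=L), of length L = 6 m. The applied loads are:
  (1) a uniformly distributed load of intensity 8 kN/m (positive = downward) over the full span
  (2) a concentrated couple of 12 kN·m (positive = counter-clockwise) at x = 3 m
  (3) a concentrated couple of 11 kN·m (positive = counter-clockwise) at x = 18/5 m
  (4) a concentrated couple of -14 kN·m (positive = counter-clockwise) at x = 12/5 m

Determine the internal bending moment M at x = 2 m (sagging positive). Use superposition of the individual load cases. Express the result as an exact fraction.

M(2) = 35 kN·m

Load 1 — uniform load w=8 kN/m over full span:
  M_1 = wx(L-x)/2 = 8·2·(6-2)/2 = 32 kN·m
Load 2 — applied couple M₀=12 kN·m at a=3 m (b=L-a=3):
  M_2 = M₀x/L  [x≤a] = 12·2/6 = 4 kN·m
Load 3 — applied couple M₀=11 kN·m at a=18/5 m (b=L-a=12/5):
  M_3 = M₀x/L  [x≤a] = 11·2/6 = 11/3 kN·m
Load 4 — applied couple M₀=-14 kN·m at a=12/5 m (b=L-a=18/5):
  M_4 = M₀x/L  [x≤a] = (-14)·2/6 = -14/3 kN·m
Superposition: M = Σ M_i = 35 kN·m ≈ 35.000000 kN·m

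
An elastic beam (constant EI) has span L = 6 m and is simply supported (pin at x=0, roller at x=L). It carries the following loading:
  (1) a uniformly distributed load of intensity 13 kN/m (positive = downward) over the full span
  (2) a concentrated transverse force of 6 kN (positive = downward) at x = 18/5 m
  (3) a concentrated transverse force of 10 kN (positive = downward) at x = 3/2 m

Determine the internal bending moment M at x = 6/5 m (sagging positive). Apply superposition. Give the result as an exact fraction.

Load 1 — uniform load w=13 kN/m over full span:
  M_1 = wx(L-x)/2 = 13·(6/5)·(6-(6/5))/2 = 936/25 kN·m
Load 2 — point force P=6 kN at a=18/5 m (b=L-a=12/5):
  M_2 = Pbx/L  [x≤a] = 6·(12/5)·(6/5)/6 = 72/25 kN·m
Load 3 — point force P=10 kN at a=3/2 m (b=L-a=9/2):
  M_3 = Pbx/L  [x≤a] = 10·(9/2)·(6/5)/6 = 9 kN·m
Superposition: M = Σ M_i = 1233/25 kN·m ≈ 49.320000 kN·m

M(6/5) = 1233/25 kN·m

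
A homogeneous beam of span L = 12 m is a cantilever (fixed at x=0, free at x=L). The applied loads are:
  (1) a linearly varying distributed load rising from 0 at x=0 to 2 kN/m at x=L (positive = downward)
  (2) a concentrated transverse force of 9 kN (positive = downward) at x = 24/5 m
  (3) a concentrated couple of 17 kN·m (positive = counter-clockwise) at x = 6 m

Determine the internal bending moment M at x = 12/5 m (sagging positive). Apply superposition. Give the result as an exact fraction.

M(12/5) = -9023/125 kN·m

Load 1 — triangular load w₀=2 kN/m (0→w₀ over full span):
  M_1 = w₀Lx/2 - w₀L²/3 - w₀x³/(6L) = 2·12·(12/5)/2 - 2·12²/3 - 2·(12/5)³/(6·12) = -8448/125 kN·m
Load 2 — point force P=9 kN at a=24/5 m (b=L-a=36/5):
  M_2 = -P(a-x)  [x≤a] = -9·((24/5)-(12/5)) = -108/5 kN·m
Load 3 — applied couple M₀=17 kN·m at a=6 m (b=L-a=6):
  M_3 = M₀  [x≤a] = 17 = 17 kN·m
Superposition: M = Σ M_i = -9023/125 kN·m ≈ -72.184000 kN·m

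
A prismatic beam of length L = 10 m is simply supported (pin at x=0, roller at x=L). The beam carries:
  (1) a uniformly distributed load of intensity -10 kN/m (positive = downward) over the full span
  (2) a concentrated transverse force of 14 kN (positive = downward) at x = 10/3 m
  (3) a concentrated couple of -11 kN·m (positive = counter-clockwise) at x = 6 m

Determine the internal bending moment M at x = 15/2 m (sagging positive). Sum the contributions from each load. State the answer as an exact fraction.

M(15/2) = -238/3 kN·m

Load 1 — uniform load w=-10 kN/m over full span:
  M_1 = wx(L-x)/2 = (-10)·(15/2)·(10-(15/2))/2 = -375/4 kN·m
Load 2 — point force P=14 kN at a=10/3 m (b=L-a=20/3):
  M_2 = Pa(L-x)/L  [x>a] = 14·(10/3)·(10-(15/2))/10 = 35/3 kN·m
Load 3 — applied couple M₀=-11 kN·m at a=6 m (b=L-a=4):
  M_3 = M₀x/L - M₀  [x>a] = (-11)·(15/2)/10 - (-11) = 11/4 kN·m
Superposition: M = Σ M_i = -238/3 kN·m ≈ -79.333333 kN·m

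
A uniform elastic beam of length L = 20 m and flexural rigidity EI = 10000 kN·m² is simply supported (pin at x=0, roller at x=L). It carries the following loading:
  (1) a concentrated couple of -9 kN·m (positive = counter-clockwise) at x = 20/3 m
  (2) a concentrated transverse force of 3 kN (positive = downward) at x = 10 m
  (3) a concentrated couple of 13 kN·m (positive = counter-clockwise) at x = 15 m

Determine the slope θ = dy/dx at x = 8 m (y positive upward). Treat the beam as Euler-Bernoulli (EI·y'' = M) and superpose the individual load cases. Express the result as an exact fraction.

θ(8) = -6457/1200000 rad

Load 1 — applied couple M₀=-9 kN·m at a=20/3 m (b=L-a=40/3):
  θ_1 = (M₀x²/(2L)-M₀(x-a)+C₁)/EI  [x>a] with C₁=M₀(3b²-L²)/(6L)=-10 = ((-9)·8²/(2·20)-(-9)·(8-(20/3))+(-10))/10000 = -31/25000 rad
Load 2 — point force P=3 kN at a=10 m (b=L-a=10):
  θ_2 = -Pb(L²-b²-3x²)/(6LEI)  [x≤a] = -3·10·(20²-10²-3·8²)/(6·20·10000) = -27/10000 rad
Load 3 — applied couple M₀=13 kN·m at a=15 m (b=L-a=5):
  θ_3 = (M₀x²/(2L)+C₁)/EI  [x≤a] with C₁=M₀(3b²-L²)/(6L)=-845/24 = (13·8²/(2·20)+(-845/24))/10000 = -1729/1200000 rad
Superposition: θ = Σ θ_i = -6457/1200000 rad ≈ -0.005381 rad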